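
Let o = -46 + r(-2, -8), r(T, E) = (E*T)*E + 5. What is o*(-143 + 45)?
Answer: 16562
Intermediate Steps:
r(T, E) = 5 + T*E² (r(T, E) = T*E² + 5 = 5 + T*E²)
o = -169 (o = -46 + (5 - 2*(-8)²) = -46 + (5 - 2*64) = -46 + (5 - 128) = -46 - 123 = -169)
o*(-143 + 45) = -169*(-143 + 45) = -169*(-98) = 16562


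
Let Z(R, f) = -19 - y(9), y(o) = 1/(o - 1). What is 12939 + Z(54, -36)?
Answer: 103359/8 ≈ 12920.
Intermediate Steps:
y(o) = 1/(-1 + o)
Z(R, f) = -153/8 (Z(R, f) = -19 - 1/(-1 + 9) = -19 - 1/8 = -153/8)
12939 + Z(54, -36) = 12939 - 153/8 = 103359/8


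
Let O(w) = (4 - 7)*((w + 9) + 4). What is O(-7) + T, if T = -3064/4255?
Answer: -79654/4255 ≈ -18.720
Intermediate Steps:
O(w) = -39 - 3*w (O(w) = -3*((9 + w) + 4) = -3*(13 + w) = -39 - 3*w)
T = -3064/4255 (T = -3064*1/4255 = -3064/4255 ≈ -0.72009)
O(-7) + T = (-39 - 3*(-7)) - 3064/4255 = (-39 + 21) - 3064/4255 = -18 - 3064/4255 = -79654/4255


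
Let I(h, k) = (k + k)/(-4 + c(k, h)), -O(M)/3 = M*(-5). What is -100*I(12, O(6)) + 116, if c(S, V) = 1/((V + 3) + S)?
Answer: 1938604/419 ≈ 4626.7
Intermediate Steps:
c(S, V) = 1/(3 + S + V) (c(S, V) = 1/((3 + V) + S) = 1/(3 + S + V))
O(M) = 15*M (O(M) = -3*M*(-5) = -(-15)*M = 15*M)
I(h, k) = 2*k/(-4 + 1/(3 + h + k)) (I(h, k) = (k + k)/(-4 + 1/(3 + k + h)) = (2*k)/(-4 + 1/(3 + h + k)) = 2*k/(-4 + 1/(3 + h + k)))
-100*I(12, O(6)) + 116 = -(-200)*15*6*(3 + 12 + 15*6)/(11 + 4*12 + 4*(15*6)) + 116 = -(-200)*90*(3 + 12 + 90)/(11 + 48 + 4*90) + 116 = -(-200)*90*105/(11 + 48 + 360) + 116 = -(-200)*90*105/419 + 116 = -100*(-18900/419) + 116 = 1890000/419 + 116 = 1938604/419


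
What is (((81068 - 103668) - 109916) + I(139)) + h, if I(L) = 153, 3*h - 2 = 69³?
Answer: -68578/3 ≈ -22859.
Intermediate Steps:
h = 328511/3 (h = ⅔ + (⅓)*69³ = ⅔ + (⅓)*328509 = ⅔ + 109503 = 328511/3 ≈ 1.0950e+5)
(((81068 - 103668) - 109916) + I(139)) + h = (((81068 - 103668) - 109916) + 153) + 328511/3 = ((-22600 - 109916) + 153) + 328511/3 = (-132516 + 153) + 328511/3 = -132363 + 328511/3 = -68578/3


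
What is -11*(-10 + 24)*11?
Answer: -1694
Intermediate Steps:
-11*(-10 + 24)*11 = -11*14*11 = -154*11 = -1694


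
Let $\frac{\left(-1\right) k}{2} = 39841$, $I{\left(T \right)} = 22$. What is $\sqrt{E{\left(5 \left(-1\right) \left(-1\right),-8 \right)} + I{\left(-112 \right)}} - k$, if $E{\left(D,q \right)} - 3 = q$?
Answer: $79682 + \sqrt{17} \approx 79686.0$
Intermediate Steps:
$E{\left(D,q \right)} = 3 + q$
$k = -79682$ ($k = \left(-2\right) 39841 = -79682$)
$\sqrt{E{\left(5 \left(-1\right) \left(-1\right),-8 \right)} + I{\left(-112 \right)}} - k = \sqrt{\left(3 - 8\right) + 22} - -79682 = \sqrt{-5 + 22} + 79682 = \sqrt{17} + 79682 = 79682 + \sqrt{17}$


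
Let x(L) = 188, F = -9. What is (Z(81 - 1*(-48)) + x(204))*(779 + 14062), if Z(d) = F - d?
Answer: 742050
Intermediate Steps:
Z(d) = -9 - d
(Z(81 - 1*(-48)) + x(204))*(779 + 14062) = ((-9 - (81 - 1*(-48))) + 188)*(779 + 14062) = ((-9 - (81 + 48)) + 188)*14841 = ((-9 - 1*129) + 188)*14841 = ((-9 - 129) + 188)*14841 = (-138 + 188)*14841 = 50*14841 = 742050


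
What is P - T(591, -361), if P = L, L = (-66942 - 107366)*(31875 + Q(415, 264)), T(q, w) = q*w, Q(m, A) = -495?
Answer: -5469571689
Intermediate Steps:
L = -5469785040 (L = (-66942 - 107366)*(31875 - 495) = -174308*31380 = -5469785040)
P = -5469785040
P - T(591, -361) = -5469785040 - 591*(-361) = -5469785040 - 1*(-213351) = -5469785040 + 213351 = -5469571689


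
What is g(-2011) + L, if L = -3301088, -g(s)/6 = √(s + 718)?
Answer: -3301088 - 6*I*√1293 ≈ -3.3011e+6 - 215.75*I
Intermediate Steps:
g(s) = -6*√(718 + s) (g(s) = -6*√(s + 718) = -6*√(718 + s))
g(-2011) + L = -6*√(718 - 2011) - 3301088 = -6*I*√1293 - 3301088 = -3301088 - 6*I*√1293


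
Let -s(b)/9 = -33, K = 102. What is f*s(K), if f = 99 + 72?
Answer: 50787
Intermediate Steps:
s(b) = 297 (s(b) = -9*(-33) = 297)
f = 171
f*s(K) = 171*297 = 50787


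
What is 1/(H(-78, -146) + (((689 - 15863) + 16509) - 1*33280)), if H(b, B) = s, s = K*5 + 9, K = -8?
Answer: -1/31976 ≈ -3.1273e-5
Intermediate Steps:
s = -31 (s = -8*5 + 9 = -40 + 9 = -31)
H(b, B) = -31
1/(H(-78, -146) + (((689 - 15863) + 16509) - 1*33280)) = 1/(-31 + (((689 - 15863) + 16509) - 1*33280)) = 1/(-31 + ((-15174 + 16509) - 33280)) = 1/(-31 + (1335 - 33280)) = 1/(-31 - 31945) = 1/(-31976) = -1/31976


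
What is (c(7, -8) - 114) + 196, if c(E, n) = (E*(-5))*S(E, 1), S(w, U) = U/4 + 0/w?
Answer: 293/4 ≈ 73.250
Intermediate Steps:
S(w, U) = U/4 (S(w, U) = U*(¼) + 0 = U/4 + 0 = U/4)
c(E, n) = -5*E/4 (c(E, n) = (E*(-5))*((¼)*1) = -5*E*(¼) = -5*E/4)
(c(7, -8) - 114) + 196 = (-5/4*7 - 114) + 196 = (-35/4 - 114) + 196 = -491/4 + 196 = 293/4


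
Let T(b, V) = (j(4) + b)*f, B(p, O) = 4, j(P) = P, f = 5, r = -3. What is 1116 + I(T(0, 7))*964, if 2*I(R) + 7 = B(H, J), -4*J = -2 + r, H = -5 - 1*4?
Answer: -330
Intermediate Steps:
H = -9 (H = -5 - 4 = -9)
J = 5/4 (J = -(-2 - 3)/4 = -1/4*(-5) = 5/4 ≈ 1.2500)
T(b, V) = 20 + 5*b (T(b, V) = (4 + b)*5 = 20 + 5*b)
I(R) = -3/2 (I(R) = -7/2 + (1/2)*4 = -7/2 + 2 = -3/2)
1116 + I(T(0, 7))*964 = 1116 - 3/2*964 = 1116 - 1446 = -330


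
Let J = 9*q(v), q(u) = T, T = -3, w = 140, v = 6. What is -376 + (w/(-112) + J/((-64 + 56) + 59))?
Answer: -25689/68 ≈ -377.78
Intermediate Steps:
q(u) = -3
J = -27 (J = 9*(-3) = -27)
-376 + (w/(-112) + J/((-64 + 56) + 59)) = -376 + (140/(-112) - 27/((-64 + 56) + 59)) = -376 + (140*(-1/112) - 27/(-8 + 59)) = -376 + (-5/4 - 27/51) = -376 + (-5/4 - 27*1/51) = -376 + (-5/4 - 9/17) = -376 - 121/68 = -25689/68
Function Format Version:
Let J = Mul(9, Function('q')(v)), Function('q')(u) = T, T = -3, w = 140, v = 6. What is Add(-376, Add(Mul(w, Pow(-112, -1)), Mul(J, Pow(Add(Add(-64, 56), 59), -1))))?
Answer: Rational(-25689, 68) ≈ -377.78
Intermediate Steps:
Function('q')(u) = -3
J = -27 (J = Mul(9, -3) = -27)
Add(-376, Add(Mul(w, Pow(-112, -1)), Mul(J, Pow(Add(Add(-64, 56), 59), -1)))) = Add(-376, Add(Mul(140, Pow(-112, -1)), Mul(-27, Pow(Add(Add(-64, 56), 59), -1)))) = Add(-376, Add(Mul(140, Rational(-1, 112)), Mul(-27, Pow(Add(-8, 59), -1)))) = Add(-376, Add(Rational(-5, 4), Mul(-27, Pow(51, -1)))) = Add(-376, Add(Rational(-5, 4), Mul(-27, Rational(1, 51)))) = Add(-376, Add(Rational(-5, 4), Rational(-9, 17))) = Add(-376, Rational(-121, 68)) = Rational(-25689, 68)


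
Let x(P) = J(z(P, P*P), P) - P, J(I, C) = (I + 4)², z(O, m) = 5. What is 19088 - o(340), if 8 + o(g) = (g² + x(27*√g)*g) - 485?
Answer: -123559 + 18360*√85 ≈ 45712.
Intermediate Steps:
J(I, C) = (4 + I)²
x(P) = 81 - P (x(P) = (4 + 5)² - P = 9² - P = 81 - P)
o(g) = -493 + g² + g*(81 - 27*√g) (o(g) = -8 + ((g² + (81 - 27*√g)*g) - 485) = -8 + ((g² + g*(81 - 27*√g)) - 485) = -8 + (-485 + g² + g*(81 - 27*√g)) = -493 + g² + g*(81 - 27*√g))
19088 - o(340) = 19088 - (-493 + 340² - 27*340*(-3 + √340)) = 19088 - (-493 + 115600 - 27*340*(-3 + 2*√85)) = 19088 - (-493 + 115600 + (27540 - 18360*√85)) = 19088 - (142647 - 18360*√85) = 19088 + (-142647 + 18360*√85) = -123559 + 18360*√85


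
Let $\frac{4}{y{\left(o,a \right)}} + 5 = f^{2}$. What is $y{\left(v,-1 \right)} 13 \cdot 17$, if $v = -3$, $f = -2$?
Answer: $-884$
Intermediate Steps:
$y{\left(o,a \right)} = -4$ ($y{\left(o,a \right)} = \frac{4}{-5 + \left(-2\right)^{2}} = \frac{4}{-5 + 4} = \frac{4}{-1} = 4 \left(-1\right) = -4$)
$y{\left(v,-1 \right)} 13 \cdot 17 = \left(-4\right) 13 \cdot 17 = \left(-52\right) 17 = -884$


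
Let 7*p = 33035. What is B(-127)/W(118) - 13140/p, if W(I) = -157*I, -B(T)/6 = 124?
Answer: -167944344/61200641 ≈ -2.7442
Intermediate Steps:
p = 33035/7 (p = (1/7)*33035 = 33035/7 ≈ 4719.3)
B(T) = -744 (B(T) = -6*124 = -744)
B(-127)/W(118) - 13140/p = -744/((-157*118)) - 13140/33035/7 = -744/(-18526) - 13140*7/33035 = -744*(-1/18526) - 18396/6607 = 372/9263 - 18396/6607 = -167944344/61200641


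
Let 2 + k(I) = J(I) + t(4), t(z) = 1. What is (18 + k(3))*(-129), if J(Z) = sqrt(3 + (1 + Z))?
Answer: -2193 - 129*sqrt(7) ≈ -2534.3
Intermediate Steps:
J(Z) = sqrt(4 + Z)
k(I) = -1 + sqrt(4 + I) (k(I) = -2 + (sqrt(4 + I) + 1) = -2 + (1 + sqrt(4 + I)) = -1 + sqrt(4 + I))
(18 + k(3))*(-129) = (18 + (-1 + sqrt(4 + 3)))*(-129) = (18 + (-1 + sqrt(7)))*(-129) = (17 + sqrt(7))*(-129) = -2193 - 129*sqrt(7)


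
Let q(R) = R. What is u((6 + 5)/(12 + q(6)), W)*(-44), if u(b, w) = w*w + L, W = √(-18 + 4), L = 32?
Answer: -792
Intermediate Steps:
W = I*√14 (W = √(-14) = I*√14 ≈ 3.7417*I)
u(b, w) = 32 + w² (u(b, w) = w*w + 32 = w² + 32 = 32 + w²)
u((6 + 5)/(12 + q(6)), W)*(-44) = (32 + (I*√14)²)*(-44) = (32 - 14)*(-44) = 18*(-44) = -792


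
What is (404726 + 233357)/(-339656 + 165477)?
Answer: -638083/174179 ≈ -3.6634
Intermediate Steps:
(404726 + 233357)/(-339656 + 165477) = 638083/(-174179) = 638083*(-1/174179) = -638083/174179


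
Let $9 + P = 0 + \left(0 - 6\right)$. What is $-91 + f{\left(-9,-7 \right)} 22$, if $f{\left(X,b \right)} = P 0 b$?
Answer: $-91$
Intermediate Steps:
$P = -15$ ($P = -9 + \left(0 + \left(0 - 6\right)\right) = -9 + \left(0 - 6\right) = -9 - 6 = -15$)
$f{\left(X,b \right)} = 0$ ($f{\left(X,b \right)} = \left(-15\right) 0 b = 0 b = 0$)
$-91 + f{\left(-9,-7 \right)} 22 = -91 + 0 \cdot 22 = -91 + 0 = -91$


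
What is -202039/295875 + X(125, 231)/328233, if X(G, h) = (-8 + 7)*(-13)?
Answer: -22104006904/32371979625 ≈ -0.68281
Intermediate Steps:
X(G, h) = 13 (X(G, h) = -1*(-13) = 13)
-202039/295875 + X(125, 231)/328233 = -202039/295875 + 13/328233 = -22104006904/32371979625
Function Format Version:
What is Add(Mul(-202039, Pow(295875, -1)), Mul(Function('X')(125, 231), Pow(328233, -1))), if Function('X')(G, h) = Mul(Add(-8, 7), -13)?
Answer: Rational(-22104006904, 32371979625) ≈ -0.68281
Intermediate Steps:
Function('X')(G, h) = 13 (Function('X')(G, h) = Mul(-1, -13) = 13)
Add(Mul(-202039, Pow(295875, -1)), Mul(Function('X')(125, 231), Pow(328233, -1))) = Add(Mul(-202039, Pow(295875, -1)), Mul(13, Pow(328233, -1))) = Add(Mul(-202039, Rational(1, 295875)), Mul(13, Rational(1, 328233))) = Add(Rational(-202039, 295875), Rational(13, 328233)) = Rational(-22104006904, 32371979625)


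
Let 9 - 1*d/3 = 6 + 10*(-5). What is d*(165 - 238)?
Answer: -11607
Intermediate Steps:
d = 159 (d = 27 - 3*(6 + 10*(-5)) = 27 - 3*(6 - 50) = 27 - 3*(-44) = 27 + 132 = 159)
d*(165 - 238) = 159*(165 - 238) = 159*(-73) = -11607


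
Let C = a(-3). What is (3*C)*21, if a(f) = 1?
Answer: 63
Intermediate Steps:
C = 1
(3*C)*21 = (3*1)*21 = 3*21 = 63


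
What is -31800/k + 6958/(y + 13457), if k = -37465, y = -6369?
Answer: 48607987/26555192 ≈ 1.8305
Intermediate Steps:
-31800/k + 6958/(y + 13457) = -31800/(-37465) + 6958/(-6369 + 13457) = -31800*(-1/37465) + 6958/7088 = 6360/7493 + 6958*(1/7088) = 6360/7493 + 3479/3544 = 48607987/26555192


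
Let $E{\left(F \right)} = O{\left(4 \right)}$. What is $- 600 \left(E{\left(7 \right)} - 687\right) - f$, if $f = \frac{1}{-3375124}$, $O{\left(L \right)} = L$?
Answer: $\frac{1383125815201}{3375124} \approx 4.098 \cdot 10^{5}$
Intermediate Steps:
$E{\left(F \right)} = 4$
$f = - \frac{1}{3375124} \approx -2.9629 \cdot 10^{-7}$
$- 600 \left(E{\left(7 \right)} - 687\right) - f = - 600 \left(4 - 687\right) - - \frac{1}{3375124} = \left(-600\right) \left(-683\right) + \frac{1}{3375124} = 409800 + \frac{1}{3375124} = \frac{1383125815201}{3375124}$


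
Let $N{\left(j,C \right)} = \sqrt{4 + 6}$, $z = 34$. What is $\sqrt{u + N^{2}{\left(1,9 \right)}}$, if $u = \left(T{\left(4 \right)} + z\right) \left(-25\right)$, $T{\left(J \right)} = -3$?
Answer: $3 i \sqrt{85} \approx 27.659 i$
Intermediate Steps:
$N{\left(j,C \right)} = \sqrt{10}$
$u = -775$ ($u = \left(-3 + 34\right) \left(-25\right) = 31 \left(-25\right) = -775$)
$\sqrt{u + N^{2}{\left(1,9 \right)}} = \sqrt{-775 + \left(\sqrt{10}\right)^{2}} = \sqrt{-775 + 10} = \sqrt{-765} = 3 i \sqrt{85}$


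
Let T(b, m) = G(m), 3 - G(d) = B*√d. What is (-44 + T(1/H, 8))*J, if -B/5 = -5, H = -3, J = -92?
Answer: 3772 + 4600*√2 ≈ 10277.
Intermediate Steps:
B = 25 (B = -5*(-5) = 25)
G(d) = 3 - 25*√d
T(b, m) = 3 - 25*√m
(-44 + T(1/H, 8))*J = (-44 + (3 - 50*√2))*(-92) = (-41 - 50*√2)*(-92) = 3772 + 4600*√2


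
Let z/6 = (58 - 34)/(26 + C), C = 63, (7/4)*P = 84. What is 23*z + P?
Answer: 7584/89 ≈ 85.214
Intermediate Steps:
P = 48 (P = (4/7)*84 = 48)
z = 144/89 (z = 6*((58 - 34)/(26 + 63)) = 6*(24/89) = 144/89 ≈ 1.6180)
23*z + P = 23*(144/89) + 48 = 3312/89 + 48 = 7584/89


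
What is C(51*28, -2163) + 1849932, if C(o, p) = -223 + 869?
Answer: 1850578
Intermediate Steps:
C(o, p) = 646
C(51*28, -2163) + 1849932 = 646 + 1849932 = 1850578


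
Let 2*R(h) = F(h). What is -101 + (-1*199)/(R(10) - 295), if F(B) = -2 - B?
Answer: -30202/301 ≈ -100.34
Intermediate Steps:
R(h) = -1 - h/2 (R(h) = (-2 - h)/2 = -1 - h/2)
-101 + (-1*199)/(R(10) - 295) = -101 + (-1*199)/((-1 - ½*10) - 295) = -101 - 199/((-1 - 5) - 295) = -101 - 199/(-6 - 295) = -101 - 199/(-301) = -101 - 1/301*(-199) = -101 + 199/301 = -30202/301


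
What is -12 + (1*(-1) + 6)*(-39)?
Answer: -207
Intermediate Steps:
-12 + (1*(-1) + 6)*(-39) = -12 + (-1 + 6)*(-39) = -12 + 5*(-39) = -12 - 195 = -207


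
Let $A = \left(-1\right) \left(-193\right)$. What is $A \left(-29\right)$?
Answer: $-5597$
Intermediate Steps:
$A = 193$
$A \left(-29\right) = 193 \left(-29\right) = -5597$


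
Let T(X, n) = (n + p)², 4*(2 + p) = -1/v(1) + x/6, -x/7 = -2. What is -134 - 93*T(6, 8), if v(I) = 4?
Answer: -3139951/768 ≈ -4088.5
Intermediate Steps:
x = 14 (x = -7*(-2) = 14)
p = -71/48 (p = -2 + (-1/4 + 14/6)/4 = -2 + (-1*¼ + 14*(⅙))/4 = -2 + (-¼ + 7/3)/4 = -2 + (¼)*(25/12) = -2 + 25/48 = -71/48 ≈ -1.4792)
T(X, n) = (-71/48 + n)² (T(X, n) = (n - 71/48)² = (-71/48 + n)²)
-134 - 93*T(6, 8) = -134 - 31*(-71 + 48*8)²/768 = -134 - 31*(-71 + 384)²/768 = -134 - 31*313²/768 = -134 - 31*97969/768 = -134 - 93*97969/2304 = -134 - 3037039/768 = -3139951/768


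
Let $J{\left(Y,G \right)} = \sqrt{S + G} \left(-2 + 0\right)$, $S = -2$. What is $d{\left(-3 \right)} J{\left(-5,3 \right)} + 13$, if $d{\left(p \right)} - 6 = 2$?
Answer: $-3$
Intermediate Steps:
$J{\left(Y,G \right)} = - 2 \sqrt{-2 + G}$ ($J{\left(Y,G \right)} = \sqrt{-2 + G} \left(-2 + 0\right) = \sqrt{-2 + G} \left(-2\right) = - 2 \sqrt{-2 + G}$)
$d{\left(p \right)} = 8$ ($d{\left(p \right)} = 6 + 2 = 8$)
$d{\left(-3 \right)} J{\left(-5,3 \right)} + 13 = 8 \left(- 2 \sqrt{-2 + 3}\right) + 13 = 8 \left(- 2 \sqrt{1}\right) + 13 = 8 \left(\left(-2\right) 1\right) + 13 = 8 \left(-2\right) + 13 = -16 + 13 = -3$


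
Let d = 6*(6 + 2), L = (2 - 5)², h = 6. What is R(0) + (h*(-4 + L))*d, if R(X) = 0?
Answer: 1440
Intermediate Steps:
L = 9 (L = (-3)² = 9)
d = 48 (d = 6*8 = 48)
R(0) + (h*(-4 + L))*d = 0 + (6*(-4 + 9))*48 = 0 + (6*5)*48 = 0 + 30*48 = 0 + 1440 = 1440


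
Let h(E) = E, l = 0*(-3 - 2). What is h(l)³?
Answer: 0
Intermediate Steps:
l = 0 (l = 0*(-5) = 0)
h(l)³ = 0³ = 0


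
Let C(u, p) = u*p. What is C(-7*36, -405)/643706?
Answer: 7290/45979 ≈ 0.15855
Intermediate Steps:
C(u, p) = p*u
C(-7*36, -405)/643706 = -(-2835)*36/643706 = -405*(-252)*(1/643706) = 102060*(1/643706) = 7290/45979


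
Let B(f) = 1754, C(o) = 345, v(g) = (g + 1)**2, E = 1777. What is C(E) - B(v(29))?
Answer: -1409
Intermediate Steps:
v(g) = (1 + g)**2
C(E) - B(v(29)) = 345 - 1*1754 = 345 - 1754 = -1409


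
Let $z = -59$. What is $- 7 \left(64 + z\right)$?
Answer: $-35$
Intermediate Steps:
$- 7 \left(64 + z\right) = - 7 \left(64 - 59\right) = \left(-7\right) 5 = -35$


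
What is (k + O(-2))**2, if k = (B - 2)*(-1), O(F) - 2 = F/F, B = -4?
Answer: 81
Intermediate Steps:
O(F) = 3 (O(F) = 2 + F/F = 2 + 1 = 3)
k = 6 (k = (-4 - 2)*(-1) = -6*(-1) = 6)
(k + O(-2))**2 = (6 + 3)**2 = 9**2 = 81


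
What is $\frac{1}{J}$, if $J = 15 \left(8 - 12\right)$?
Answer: $- \frac{1}{60} \approx -0.016667$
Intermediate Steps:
$J = -60$ ($J = 15 \left(-4\right) = -60$)
$\frac{1}{J} = \frac{1}{-60} = - \frac{1}{60}$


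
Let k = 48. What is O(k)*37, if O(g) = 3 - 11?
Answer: -296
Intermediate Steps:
O(g) = -8
O(k)*37 = -8*37 = -296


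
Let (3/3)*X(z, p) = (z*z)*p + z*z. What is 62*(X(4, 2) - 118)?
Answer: -4340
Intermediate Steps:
X(z, p) = z² + p*z² (X(z, p) = (z*z)*p + z*z = z²*p + z² = p*z² + z² = z² + p*z²)
62*(X(4, 2) - 118) = 62*(4²*(1 + 2) - 118) = 62*(16*3 - 118) = 62*(48 - 118) = 62*(-70) = -4340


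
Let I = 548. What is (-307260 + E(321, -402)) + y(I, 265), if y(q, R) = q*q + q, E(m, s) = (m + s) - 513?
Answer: -7002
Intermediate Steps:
E(m, s) = -513 + m + s
y(q, R) = q + q**2 (y(q, R) = q**2 + q = q + q**2)
(-307260 + E(321, -402)) + y(I, 265) = (-307260 + (-513 + 321 - 402)) + 548*(1 + 548) = (-307260 - 594) + 548*549 = -307854 + 300852 = -7002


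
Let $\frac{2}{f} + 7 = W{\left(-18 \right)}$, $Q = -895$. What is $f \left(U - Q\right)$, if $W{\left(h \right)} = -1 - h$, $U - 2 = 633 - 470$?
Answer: $212$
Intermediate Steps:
$U = 165$ ($U = 2 + \left(633 - 470\right) = 2 + 163 = 165$)
$f = \frac{1}{5}$ ($f = \frac{2}{-7 - -17} = \frac{2}{-7 + \left(-1 + 18\right)} = \frac{2}{-7 + 17} = \frac{2}{10} = 2 \cdot \frac{1}{10} = \frac{1}{5} \approx 0.2$)
$f \left(U - Q\right) = \frac{165 - -895}{5} = \frac{165 + 895}{5} = \frac{1}{5} \cdot 1060 = 212$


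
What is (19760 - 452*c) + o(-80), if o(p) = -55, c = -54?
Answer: 44113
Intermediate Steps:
(19760 - 452*c) + o(-80) = (19760 - 452*(-54)) - 55 = (19760 + 24408) - 55 = 44168 - 55 = 44113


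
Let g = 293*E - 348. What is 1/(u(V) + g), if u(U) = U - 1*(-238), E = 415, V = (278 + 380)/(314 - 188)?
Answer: 9/1093412 ≈ 8.2311e-6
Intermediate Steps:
V = 47/9 (V = 658/126 = 658*(1/126) = 47/9 ≈ 5.2222)
u(U) = 238 + U (u(U) = U + 238 = 238 + U)
g = 121247 (g = 293*415 - 348 = 121595 - 348 = 121247)
1/(u(V) + g) = 1/((238 + 47/9) + 121247) = 1/(2189/9 + 121247) = 1/(1093412/9) = 9/1093412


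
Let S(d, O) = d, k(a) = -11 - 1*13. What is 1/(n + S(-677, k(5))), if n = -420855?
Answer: -1/421532 ≈ -2.3723e-6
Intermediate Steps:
k(a) = -24 (k(a) = -11 - 13 = -24)
1/(n + S(-677, k(5))) = 1/(-420855 - 677) = 1/(-421532) = -1/421532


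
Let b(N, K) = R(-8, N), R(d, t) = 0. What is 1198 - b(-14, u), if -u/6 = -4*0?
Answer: 1198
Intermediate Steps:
u = 0 (u = -(-24)*0 = -6*0 = 0)
b(N, K) = 0
1198 - b(-14, u) = 1198 - 1*0 = 1198 + 0 = 1198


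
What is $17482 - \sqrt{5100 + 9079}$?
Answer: $17482 - \sqrt{14179} \approx 17363.0$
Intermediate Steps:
$17482 - \sqrt{5100 + 9079} = 17482 - \sqrt{14179}$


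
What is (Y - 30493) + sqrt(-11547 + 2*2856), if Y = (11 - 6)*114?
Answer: -29923 + I*sqrt(5835) ≈ -29923.0 + 76.387*I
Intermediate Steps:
Y = 570 (Y = 5*114 = 570)
(Y - 30493) + sqrt(-11547 + 2*2856) = (570 - 30493) + sqrt(-11547 + 2*2856) = -29923 + sqrt(-11547 + 5712) = -29923 + sqrt(-5835) = -29923 + I*sqrt(5835)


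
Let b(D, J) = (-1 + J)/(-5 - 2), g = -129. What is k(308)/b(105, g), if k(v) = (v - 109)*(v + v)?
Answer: 429044/65 ≈ 6600.7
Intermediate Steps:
b(D, J) = ⅐ - J/7 (b(D, J) = (-1 + J)/(-7) = (-1 + J)*(-⅐) = ⅐ - J/7)
k(v) = 2*v*(-109 + v) (k(v) = (-109 + v)*(2*v) = 2*v*(-109 + v))
k(308)/b(105, g) = (2*308*(-109 + 308))/(⅐ - ⅐*(-129)) = (2*308*199)/(⅐ + 129/7) = 122584/(130/7) = 122584*(7/130) = 429044/65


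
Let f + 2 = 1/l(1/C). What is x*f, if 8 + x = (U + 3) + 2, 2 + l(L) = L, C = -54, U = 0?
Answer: 816/109 ≈ 7.4862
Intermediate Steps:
l(L) = -2 + L
x = -3 (x = -8 + ((0 + 3) + 2) = -8 + (3 + 2) = -8 + 5 = -3)
f = -272/109 (f = -2 + 1/(-2 + 1/(-54)) = -2 + 1/(-2 - 1/54) = -2 + 1/(-109/54) = -2 - 54/109 = -272/109 ≈ -2.4954)
x*f = -3*(-272/109) = 816/109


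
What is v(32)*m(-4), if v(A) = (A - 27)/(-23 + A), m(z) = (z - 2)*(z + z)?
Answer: 80/3 ≈ 26.667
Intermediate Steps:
m(z) = 2*z*(-2 + z) (m(z) = (-2 + z)*(2*z) = 2*z*(-2 + z))
v(A) = (-27 + A)/(-23 + A)
v(32)*m(-4) = ((-27 + 32)/(-23 + 32))*(2*(-4)*(-2 - 4)) = (5/9)*(2*(-4)*(-6)) = ((⅑)*5)*48 = (5/9)*48 = 80/3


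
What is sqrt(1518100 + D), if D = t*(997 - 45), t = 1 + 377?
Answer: 2*sqrt(469489) ≈ 1370.4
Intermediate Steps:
t = 378
D = 359856 (D = 378*(997 - 45) = 378*952 = 359856)
sqrt(1518100 + D) = sqrt(1518100 + 359856) = sqrt(1877956) = 2*sqrt(469489)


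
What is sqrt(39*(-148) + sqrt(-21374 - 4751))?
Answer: sqrt(-5772 + 5*I*sqrt(1045)) ≈ 1.064 + 75.981*I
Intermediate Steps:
sqrt(39*(-148) + sqrt(-21374 - 4751)) = sqrt(-5772 + sqrt(-26125)) = sqrt(-5772 + 5*I*sqrt(1045))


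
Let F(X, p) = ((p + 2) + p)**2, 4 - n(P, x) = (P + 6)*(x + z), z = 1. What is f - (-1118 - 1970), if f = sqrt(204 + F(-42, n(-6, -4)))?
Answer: 3088 + 4*sqrt(19) ≈ 3105.4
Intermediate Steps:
n(P, x) = 4 - (1 + x)*(6 + P) (n(P, x) = 4 - (P + 6)*(x + 1) = 4 - (6 + P)*(1 + x) = 4 - (1 + x)*(6 + P))
F(X, p) = (2 + 2*p)**2 (F(X, p) = ((2 + p) + p)**2 = (2 + 2*p)**2)
f = 4*sqrt(19) (f = sqrt(204 + 4*(1 + (-2 - 1*(-6) - 6*(-4) - 1*(-6)*(-4)))**2) = sqrt(204 + 4*(1 + (-2 + 6 + 24 - 24))**2) = sqrt(204 + 4*(1 + 4)**2) = sqrt(204 + 4*5**2) = sqrt(204 + 4*25) = sqrt(204 + 100) = sqrt(304) = 4*sqrt(19) ≈ 17.436)
f - (-1118 - 1970) = 4*sqrt(19) - (-1118 - 1970) = 4*sqrt(19) - 1*(-3088) = 4*sqrt(19) + 3088 = 3088 + 4*sqrt(19)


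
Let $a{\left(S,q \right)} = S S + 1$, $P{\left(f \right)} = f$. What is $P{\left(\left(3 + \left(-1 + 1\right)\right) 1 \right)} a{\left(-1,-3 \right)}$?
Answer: $6$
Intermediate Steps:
$a{\left(S,q \right)} = 1 + S^{2}$ ($a{\left(S,q \right)} = S^{2} + 1 = 1 + S^{2}$)
$P{\left(\left(3 + \left(-1 + 1\right)\right) 1 \right)} a{\left(-1,-3 \right)} = \left(3 + \left(-1 + 1\right)\right) 1 \left(1 + \left(-1\right)^{2}\right) = \left(3 + 0\right) 1 \left(1 + 1\right) = 3 \cdot 1 \cdot 2 = 3 \cdot 2 = 6$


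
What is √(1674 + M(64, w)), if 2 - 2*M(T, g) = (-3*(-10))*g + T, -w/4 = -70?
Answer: I*√2557 ≈ 50.567*I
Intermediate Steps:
w = 280 (w = -4*(-70) = 280)
M(T, g) = 1 - 15*g - T/2 (M(T, g) = 1 - ((-3*(-10))*g + T)/2 = 1 - (30*g + T)/2 = 1 - (T + 30*g)/2 = 1 + (-15*g - T/2) = 1 - 15*g - T/2)
√(1674 + M(64, w)) = √(1674 + (1 - 15*280 - ½*64)) = √(1674 + (1 - 4200 - 32)) = √(1674 - 4231) = √(-2557) = I*√2557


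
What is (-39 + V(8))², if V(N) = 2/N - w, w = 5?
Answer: 30625/16 ≈ 1914.1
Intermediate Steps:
V(N) = -5 + 2/N (V(N) = 2/N - 1*5 = 2/N - 5 = -5 + 2/N)
(-39 + V(8))² = (-39 + (-5 + 2/8))² = (-39 + (-5 + 2*(⅛)))² = (-39 + (-5 + ¼))² = (-39 - 19/4)² = (-175/4)² = 30625/16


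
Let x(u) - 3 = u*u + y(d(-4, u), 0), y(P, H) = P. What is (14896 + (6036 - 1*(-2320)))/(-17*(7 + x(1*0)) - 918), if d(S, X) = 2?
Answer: -11626/561 ≈ -20.724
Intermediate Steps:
x(u) = 5 + u² (x(u) = 3 + (u*u + 2) = 3 + (u² + 2) = 3 + (2 + u²) = 5 + u²)
(14896 + (6036 - 1*(-2320)))/(-17*(7 + x(1*0)) - 918) = (14896 + (6036 - 1*(-2320)))/(-17*(7 + (5 + (1*0)²)) - 918) = (14896 + (6036 + 2320))/(-17*(7 + (5 + 0²)) - 918) = (14896 + 8356)/(-17*(7 + (5 + 0)) - 918) = 23252/(-17*(7 + 5) - 918) = 23252/(-17*12 - 918) = 23252/(-204 - 918) = 23252/(-1122) = 23252*(-1/1122) = -11626/561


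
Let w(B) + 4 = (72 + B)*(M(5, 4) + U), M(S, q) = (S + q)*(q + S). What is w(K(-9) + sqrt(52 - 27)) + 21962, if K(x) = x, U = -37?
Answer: 24950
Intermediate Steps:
M(S, q) = (S + q)**2 (M(S, q) = (S + q)*(S + q) = (S + q)**2)
w(B) = 3164 + 44*B (w(B) = -4 + (72 + B)*((5 + 4)**2 - 37) = -4 + (72 + B)*(9**2 - 37) = -4 + (72 + B)*(81 - 37) = -4 + (72 + B)*44 = -4 + (3168 + 44*B) = 3164 + 44*B)
w(K(-9) + sqrt(52 - 27)) + 21962 = (3164 + 44*(-9 + sqrt(52 - 27))) + 21962 = (3164 + 44*(-9 + sqrt(25))) + 21962 = (3164 + 44*(-9 + 5)) + 21962 = (3164 + 44*(-4)) + 21962 = (3164 - 176) + 21962 = 2988 + 21962 = 24950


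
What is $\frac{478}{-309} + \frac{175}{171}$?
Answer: $- \frac{9221}{17613} \approx -0.52353$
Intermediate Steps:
$\frac{478}{-309} + \frac{175}{171} = 478 \left(- \frac{1}{309}\right) + 175 \cdot \frac{1}{171} = - \frac{478}{309} + \frac{175}{171} = - \frac{9221}{17613}$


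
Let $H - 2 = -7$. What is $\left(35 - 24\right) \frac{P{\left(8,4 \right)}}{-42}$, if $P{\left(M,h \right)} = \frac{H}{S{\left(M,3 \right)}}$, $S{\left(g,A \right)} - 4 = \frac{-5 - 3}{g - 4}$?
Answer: $\frac{55}{84} \approx 0.65476$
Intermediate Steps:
$H = -5$ ($H = 2 - 7 = -5$)
$S{\left(g,A \right)} = 4 - \frac{8}{-4 + g}$ ($S{\left(g,A \right)} = 4 + \frac{-5 - 3}{g - 4} = 4 - \frac{8}{-4 + g}$)
$P{\left(M,h \right)} = - \frac{5 \left(-4 + M\right)}{4 \left(-6 + M\right)}$ ($P{\left(M,h \right)} = - \frac{5}{4 \frac{1}{-4 + M} \left(-6 + M\right)} = - 5 \frac{-4 + M}{4 \left(-6 + M\right)} = - \frac{5 \left(-4 + M\right)}{4 \left(-6 + M\right)}$)
$\left(35 - 24\right) \frac{P{\left(8,4 \right)}}{-42} = \left(35 - 24\right) \frac{\frac{5}{4} \frac{1}{-6 + 8} \left(4 - 8\right)}{-42} = 11 \frac{5 \left(4 - 8\right)}{4 \cdot 2} \left(- \frac{1}{42}\right) = 11 \cdot \frac{5}{4} \cdot \frac{1}{2} \left(-4\right) \left(- \frac{1}{42}\right) = 11 \left(\left(- \frac{5}{2}\right) \left(- \frac{1}{42}\right)\right) = 11 \cdot \frac{5}{84} = \frac{55}{84}$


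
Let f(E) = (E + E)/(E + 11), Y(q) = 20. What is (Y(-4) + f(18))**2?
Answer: 379456/841 ≈ 451.20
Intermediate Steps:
f(E) = 2*E/(11 + E) (f(E) = (2*E)/(11 + E) = 2*E/(11 + E))
(Y(-4) + f(18))**2 = (20 + 2*18/(11 + 18))**2 = (20 + 2*18/29)**2 = (20 + 2*18*(1/29))**2 = (20 + 36/29)**2 = (616/29)**2 = 379456/841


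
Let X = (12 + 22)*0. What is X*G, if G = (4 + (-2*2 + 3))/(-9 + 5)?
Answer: 0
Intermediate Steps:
X = 0 (X = 34*0 = 0)
G = -¾ (G = (4 + (-4 + 3))/(-4) = (4 - 1)*(-¼) = 3*(-¼) = -¾ ≈ -0.75000)
X*G = 0*(-¾) = 0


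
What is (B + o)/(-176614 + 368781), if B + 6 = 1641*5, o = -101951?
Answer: -93752/192167 ≈ -0.48787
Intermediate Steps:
B = 8199 (B = -6 + 1641*5 = -6 + 8205 = 8199)
(B + o)/(-176614 + 368781) = (8199 - 101951)/(-176614 + 368781) = -93752/192167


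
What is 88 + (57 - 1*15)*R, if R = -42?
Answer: -1676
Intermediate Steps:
88 + (57 - 1*15)*R = 88 + (57 - 1*15)*(-42) = 88 + (57 - 15)*(-42) = 88 + 42*(-42) = 88 - 1764 = -1676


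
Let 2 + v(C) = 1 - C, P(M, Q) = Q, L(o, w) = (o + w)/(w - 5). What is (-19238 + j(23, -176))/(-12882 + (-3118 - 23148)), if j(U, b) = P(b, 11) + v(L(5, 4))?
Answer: 19219/39148 ≈ 0.49093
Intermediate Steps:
L(o, w) = (o + w)/(-5 + w)
v(C) = -1 - C (v(C) = -2 + (1 - C) = -1 - C)
j(U, b) = 19 (j(U, b) = 11 + (-1 - (5 + 4)/(-5 + 4)) = 11 + (-1 - 9/(-1)) = 11 + (-1 - (-1)*9) = 11 + (-1 - 1*(-9)) = 11 + (-1 + 9) = 11 + 8 = 19)
(-19238 + j(23, -176))/(-12882 + (-3118 - 23148)) = (-19238 + 19)/(-12882 + (-3118 - 23148)) = -19219/(-12882 - 26266) = -19219/(-39148) = -19219*(-1/39148) = 19219/39148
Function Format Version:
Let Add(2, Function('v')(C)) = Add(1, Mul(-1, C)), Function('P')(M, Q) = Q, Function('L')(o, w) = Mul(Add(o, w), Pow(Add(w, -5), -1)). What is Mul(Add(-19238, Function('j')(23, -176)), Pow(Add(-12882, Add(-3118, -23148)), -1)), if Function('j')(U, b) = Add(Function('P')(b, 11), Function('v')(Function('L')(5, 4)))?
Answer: Rational(19219, 39148) ≈ 0.49093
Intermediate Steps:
Function('L')(o, w) = Mul(Pow(Add(-5, w), -1), Add(o, w)) (Function('L')(o, w) = Mul(Add(o, w), Pow(Add(-5, w), -1)) = Mul(Pow(Add(-5, w), -1), Add(o, w)))
Function('v')(C) = Add(-1, Mul(-1, C)) (Function('v')(C) = Add(-2, Add(1, Mul(-1, C))) = Add(-1, Mul(-1, C)))
Function('j')(U, b) = 19 (Function('j')(U, b) = Add(11, Add(-1, Mul(-1, Mul(Pow(Add(-5, 4), -1), Add(5, 4))))) = Add(11, Add(-1, Mul(-1, Mul(Pow(-1, -1), 9)))) = Add(11, Add(-1, Mul(-1, Mul(-1, 9)))) = Add(11, Add(-1, Mul(-1, -9))) = Add(11, Add(-1, 9)) = Add(11, 8) = 19)
Mul(Add(-19238, Function('j')(23, -176)), Pow(Add(-12882, Add(-3118, -23148)), -1)) = Mul(Add(-19238, 19), Pow(Add(-12882, Add(-3118, -23148)), -1)) = Mul(-19219, Pow(Add(-12882, -26266), -1)) = Mul(-19219, Pow(-39148, -1)) = Mul(-19219, Rational(-1, 39148)) = Rational(19219, 39148)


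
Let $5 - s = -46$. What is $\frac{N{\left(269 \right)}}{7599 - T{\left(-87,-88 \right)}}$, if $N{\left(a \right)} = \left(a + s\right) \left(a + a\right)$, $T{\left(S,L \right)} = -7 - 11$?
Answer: $\frac{172160}{7617} \approx 22.602$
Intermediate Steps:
$s = 51$ ($s = 5 - -46 = 5 + 46 = 51$)
$T{\left(S,L \right)} = -18$ ($T{\left(S,L \right)} = -7 - 11 = -18$)
$N{\left(a \right)} = 2 a \left(51 + a\right)$ ($N{\left(a \right)} = \left(a + 51\right) \left(a + a\right) = \left(51 + a\right) 2 a = 2 a \left(51 + a\right)$)
$\frac{N{\left(269 \right)}}{7599 - T{\left(-87,-88 \right)}} = \frac{2 \cdot 269 \left(51 + 269\right)}{7599 - -18} = \frac{2 \cdot 269 \cdot 320}{7599 + 18} = \frac{172160}{7617}$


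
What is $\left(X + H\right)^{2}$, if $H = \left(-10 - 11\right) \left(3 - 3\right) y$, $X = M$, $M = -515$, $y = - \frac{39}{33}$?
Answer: $265225$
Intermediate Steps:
$y = - \frac{13}{11}$ ($y = \left(-39\right) \frac{1}{33} = - \frac{13}{11} \approx -1.1818$)
$X = -515$
$H = 0$ ($H = \left(-10 - 11\right) \left(3 - 3\right) \left(- \frac{13}{11}\right) = \left(-21\right) 0 \left(- \frac{13}{11}\right) = 0 \left(- \frac{13}{11}\right) = 0$)
$\left(X + H\right)^{2} = \left(-515 + 0\right)^{2} = \left(-515\right)^{2} = 265225$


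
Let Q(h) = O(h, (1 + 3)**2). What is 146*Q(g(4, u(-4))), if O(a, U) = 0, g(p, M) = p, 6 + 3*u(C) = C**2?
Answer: 0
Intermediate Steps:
u(C) = -2 + C**2/3
Q(h) = 0
146*Q(g(4, u(-4))) = 146*0 = 0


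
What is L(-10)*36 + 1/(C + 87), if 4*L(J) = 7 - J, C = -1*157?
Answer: 10709/70 ≈ 152.99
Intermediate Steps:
C = -157
L(J) = 7/4 - J/4 (L(J) = (7 - J)/4 = 7/4 - J/4)
L(-10)*36 + 1/(C + 87) = (7/4 - 1/4*(-10))*36 + 1/(-157 + 87) = (7/4 + 5/2)*36 + 1/(-70) = (17/4)*36 - 1/70 = 153 - 1/70 = 10709/70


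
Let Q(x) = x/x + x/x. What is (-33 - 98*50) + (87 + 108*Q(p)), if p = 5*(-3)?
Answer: -4630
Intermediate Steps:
p = -15
Q(x) = 2 (Q(x) = 1 + 1 = 2)
(-33 - 98*50) + (87 + 108*Q(p)) = (-33 - 98*50) + (87 + 108*2) = (-33 - 4900) + (87 + 216) = -4933 + 303 = -4630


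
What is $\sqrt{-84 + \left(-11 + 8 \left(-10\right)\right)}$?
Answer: $5 i \sqrt{7} \approx 13.229 i$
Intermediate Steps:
$\sqrt{-84 + \left(-11 + 8 \left(-10\right)\right)} = \sqrt{-84 - 91} = \sqrt{-175} = 5 i \sqrt{7}$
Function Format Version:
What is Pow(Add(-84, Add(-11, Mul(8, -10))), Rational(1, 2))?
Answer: Mul(5, I, Pow(7, Rational(1, 2))) ≈ Mul(13.229, I)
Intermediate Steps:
Pow(Add(-84, Add(-11, Mul(8, -10))), Rational(1, 2)) = Pow(Add(-84, Add(-11, -80)), Rational(1, 2)) = Pow(Add(-84, -91), Rational(1, 2)) = Pow(-175, Rational(1, 2)) = Mul(5, I, Pow(7, Rational(1, 2)))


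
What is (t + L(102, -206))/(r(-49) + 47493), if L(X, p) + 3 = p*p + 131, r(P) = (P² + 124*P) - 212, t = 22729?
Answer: 65293/43606 ≈ 1.4973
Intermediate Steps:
r(P) = -212 + P² + 124*P
L(X, p) = 128 + p² (L(X, p) = -3 + (p*p + 131) = -3 + (p² + 131) = -3 + (131 + p²) = 128 + p²)
(t + L(102, -206))/(r(-49) + 47493) = (22729 + (128 + (-206)²))/((-212 + (-49)² + 124*(-49)) + 47493) = (22729 + (128 + 42436))/((-212 + 2401 - 6076) + 47493) = (22729 + 42564)/(-3887 + 47493) = 65293/43606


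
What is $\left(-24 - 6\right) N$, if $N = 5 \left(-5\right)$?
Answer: $750$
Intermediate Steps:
$N = -25$
$\left(-24 - 6\right) N = \left(-24 - 6\right) \left(-25\right) = \left(-30\right) \left(-25\right) = 750$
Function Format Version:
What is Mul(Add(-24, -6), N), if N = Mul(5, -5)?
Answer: 750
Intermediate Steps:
N = -25
Mul(Add(-24, -6), N) = Mul(Add(-24, -6), -25) = Mul(-30, -25) = 750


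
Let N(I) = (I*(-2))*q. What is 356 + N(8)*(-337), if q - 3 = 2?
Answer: 27316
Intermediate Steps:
q = 5 (q = 3 + 2 = 5)
N(I) = -10*I (N(I) = (I*(-2))*5 = -2*I*5 = -10*I)
356 + N(8)*(-337) = 356 - 10*8*(-337) = 356 - 80*(-337) = 356 + 26960 = 27316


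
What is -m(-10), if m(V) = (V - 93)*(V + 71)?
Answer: 6283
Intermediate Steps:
m(V) = (-93 + V)*(71 + V)
-m(-10) = -(-6603 + (-10)**2 - 22*(-10)) = -(-6603 + 100 + 220) = -1*(-6283) = 6283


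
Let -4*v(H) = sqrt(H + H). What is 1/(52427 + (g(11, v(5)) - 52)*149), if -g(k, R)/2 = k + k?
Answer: 1/38123 ≈ 2.6231e-5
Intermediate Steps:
v(H) = -sqrt(2)*sqrt(H)/4 (v(H) = -sqrt(H + H)/4 = -sqrt(2)*sqrt(H)/4)
g(k, R) = -4*k (g(k, R) = -2*(k + k) = -4*k)
1/(52427 + (g(11, v(5)) - 52)*149) = 1/(52427 + (-4*11 - 52)*149) = 1/(52427 + (-44 - 52)*149) = 1/(52427 - 96*149) = 1/(52427 - 14304) = 1/38123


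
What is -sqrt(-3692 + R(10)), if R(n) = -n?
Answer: -I*sqrt(3702) ≈ -60.844*I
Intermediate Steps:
-sqrt(-3692 + R(10)) = -sqrt(-3692 - 1*10) = -sqrt(-3692 - 10) = -sqrt(-3702) = -I*sqrt(3702)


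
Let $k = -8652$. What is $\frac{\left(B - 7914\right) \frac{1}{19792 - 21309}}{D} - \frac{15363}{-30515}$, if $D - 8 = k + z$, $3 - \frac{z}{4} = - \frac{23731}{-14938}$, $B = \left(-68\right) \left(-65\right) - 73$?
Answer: $\frac{1466210619417}{2913859272914} \approx 0.50319$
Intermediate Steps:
$B = 4347$ ($B = 4420 - 73 = 4347$)
$z = \frac{42166}{7469}$ ($z = 12 - 4 \left(- \frac{23731}{-14938}\right) = 12 - 4 \left(\left(-23731\right) \left(- \frac{1}{14938}\right)\right) = 12 - \frac{47462}{7469} = \frac{42166}{7469} \approx 5.6455$)
$D = - \frac{64519870}{7469}$ ($D = 8 + \left(-8652 + \frac{42166}{7469}\right) = 8 - \frac{64579622}{7469} = - \frac{64519870}{7469} \approx -8638.4$)
$\frac{\left(B - 7914\right) \frac{1}{19792 - 21309}}{D} - \frac{15363}{-30515} = \frac{\left(4347 - 7914\right) \frac{1}{19792 - 21309}}{- \frac{64519870}{7469}} - \frac{15363}{-30515} = - \frac{3567}{-1517} \left(- \frac{7469}{64519870}\right) - - \frac{15363}{30515} = \left(-3567\right) \left(- \frac{1}{1517}\right) \left(- \frac{7469}{64519870}\right) + \frac{15363}{30515} = \frac{87}{37} \left(- \frac{7469}{64519870}\right) + \frac{15363}{30515} = - \frac{649803}{2387235190} + \frac{15363}{30515} = \frac{1466210619417}{2913859272914}$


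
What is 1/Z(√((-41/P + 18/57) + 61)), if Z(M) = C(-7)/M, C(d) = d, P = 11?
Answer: -2*√628881/1463 ≈ -1.0841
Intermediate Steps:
Z(M) = -7/M
1/Z(√((-41/P + 18/57) + 61)) = 1/(-7/√((-41/11 + 18/57) + 61)) = 1/(-7/√((-41*1/11 + 18*(1/57)) + 61)) = 1/(-7/√((-41/11 + 6/19) + 61)) = 1/(-7/√(-713/209 + 61)) = 1/(-7*√628881/6018) = -2*√628881/1463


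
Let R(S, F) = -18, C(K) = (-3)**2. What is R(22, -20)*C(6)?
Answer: -162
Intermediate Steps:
C(K) = 9
R(22, -20)*C(6) = -18*9 = -162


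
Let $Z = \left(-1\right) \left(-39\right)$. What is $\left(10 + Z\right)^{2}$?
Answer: $2401$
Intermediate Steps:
$Z = 39$
$\left(10 + Z\right)^{2} = \left(10 + 39\right)^{2} = 49^{2} = 2401$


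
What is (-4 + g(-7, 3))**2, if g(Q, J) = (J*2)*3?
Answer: 196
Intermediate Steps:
g(Q, J) = 6*J (g(Q, J) = (2*J)*3 = 6*J)
(-4 + g(-7, 3))**2 = (-4 + 6*3)**2 = (-4 + 18)**2 = 14**2 = 196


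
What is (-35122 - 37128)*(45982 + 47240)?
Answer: -6735289500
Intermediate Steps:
(-35122 - 37128)*(45982 + 47240) = -72250*93222 = -6735289500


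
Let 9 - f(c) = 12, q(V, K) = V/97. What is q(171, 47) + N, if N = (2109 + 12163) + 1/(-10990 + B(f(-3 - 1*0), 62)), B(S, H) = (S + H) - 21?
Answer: 15163646263/1062344 ≈ 14274.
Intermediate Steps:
q(V, K) = V/97 (q(V, K) = V*(1/97) = V/97)
f(c) = -3 (f(c) = 9 - 1*12 = 9 - 12 = -3)
B(S, H) = -21 + H + S (B(S, H) = (H + S) - 21 = -21 + H + S)
N = 156306943/10952 (N = (2109 + 12163) + 1/(-10990 + (-21 + 62 - 3)) = 14272 + 1/(-10990 + 38) = 14272 + 1/(-10952) = 14272 - 1/10952 = 156306943/10952 ≈ 14272.)
q(171, 47) + N = (1/97)*171 + 156306943/10952 = 171/97 + 156306943/10952 = 15163646263/1062344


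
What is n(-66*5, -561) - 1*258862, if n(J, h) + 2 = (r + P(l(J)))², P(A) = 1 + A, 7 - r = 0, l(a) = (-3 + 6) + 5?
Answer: -258608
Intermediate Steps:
l(a) = 8 (l(a) = 3 + 5 = 8)
r = 7 (r = 7 - 1*0 = 7 + 0 = 7)
n(J, h) = 254 (n(J, h) = -2 + (7 + (1 + 8))² = -2 + (7 + 9)² = -2 + 16² = -2 + 256 = 254)
n(-66*5, -561) - 1*258862 = 254 - 1*258862 = 254 - 258862 = -258608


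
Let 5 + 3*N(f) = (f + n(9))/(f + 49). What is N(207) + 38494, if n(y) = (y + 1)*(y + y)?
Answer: 29562499/768 ≈ 38493.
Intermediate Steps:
n(y) = 2*y*(1 + y) (n(y) = (1 + y)*(2*y) = 2*y*(1 + y))
N(f) = -5/3 + (180 + f)/(3*(49 + f)) (N(f) = -5/3 + ((f + 2*9*(1 + 9))/(f + 49))/3 = -5/3 + ((f + 2*9*10)/(49 + f))/3 = -5/3 + ((f + 180)/(49 + f))/3 = -5/3 + ((180 + f)/(49 + f))/3 = -5/3 + (180 + f)/(3*(49 + f)))
N(207) + 38494 = (-65 - 4*207)/(3*(49 + 207)) + 38494 = (⅓)*(-65 - 828)/256 + 38494 = (⅓)*(1/256)*(-893) + 38494 = -893/768 + 38494 = 29562499/768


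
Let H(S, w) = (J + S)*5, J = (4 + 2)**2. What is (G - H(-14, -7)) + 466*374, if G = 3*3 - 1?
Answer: 174182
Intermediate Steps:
J = 36 (J = 6**2 = 36)
G = 8 (G = 9 - 1 = 8)
H(S, w) = 180 + 5*S (H(S, w) = (36 + S)*5 = 180 + 5*S)
(G - H(-14, -7)) + 466*374 = (8 - (180 + 5*(-14))) + 466*374 = (8 - (180 - 70)) + 174284 = (8 - 1*110) + 174284 = (8 - 110) + 174284 = -102 + 174284 = 174182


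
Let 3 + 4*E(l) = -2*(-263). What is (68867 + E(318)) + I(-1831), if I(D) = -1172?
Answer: 271303/4 ≈ 67826.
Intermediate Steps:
E(l) = 523/4 (E(l) = -¾ + (-2*(-263))/4 = -¾ + (¼)*526 = -¾ + 263/2 = 523/4)
(68867 + E(318)) + I(-1831) = (68867 + 523/4) - 1172 = 275991/4 - 1172 = 271303/4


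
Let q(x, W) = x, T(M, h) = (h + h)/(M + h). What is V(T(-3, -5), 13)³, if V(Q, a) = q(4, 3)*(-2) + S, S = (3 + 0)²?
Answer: 1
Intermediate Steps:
S = 9 (S = 3² = 9)
T(M, h) = 2*h/(M + h) (T(M, h) = (2*h)/(M + h) = 2*h/(M + h))
V(Q, a) = 1 (V(Q, a) = 4*(-2) + 9 = -8 + 9 = 1)
V(T(-3, -5), 13)³ = 1³ = 1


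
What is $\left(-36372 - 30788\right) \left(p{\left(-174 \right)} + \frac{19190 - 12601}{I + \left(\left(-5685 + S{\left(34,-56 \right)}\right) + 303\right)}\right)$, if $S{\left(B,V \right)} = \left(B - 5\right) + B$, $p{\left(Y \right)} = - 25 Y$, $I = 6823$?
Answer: $- \frac{54978762655}{188} \approx -2.9244 \cdot 10^{8}$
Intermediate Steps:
$S{\left(B,V \right)} = -5 + 2 B$ ($S{\left(B,V \right)} = \left(-5 + B\right) + B = -5 + 2 B$)
$\left(-36372 - 30788\right) \left(p{\left(-174 \right)} + \frac{19190 - 12601}{I + \left(\left(-5685 + S{\left(34,-56 \right)}\right) + 303\right)}\right) = \left(-36372 - 30788\right) \left(\left(-25\right) \left(-174\right) + \frac{19190 - 12601}{6823 + \left(\left(-5685 + \left(-5 + 2 \cdot 34\right)\right) + 303\right)}\right) = - 67160 \left(4350 + \frac{6589}{6823 + \left(\left(-5685 + \left(-5 + 68\right)\right) + 303\right)}\right) = - 67160 \left(4350 + \frac{6589}{6823 + \left(\left(-5685 + 63\right) + 303\right)}\right) = - 67160 \left(4350 + \frac{6589}{6823 + \left(-5622 + 303\right)}\right) = - 67160 \left(4350 + \frac{6589}{6823 - 5319}\right) = - 67160 \left(4350 + \frac{6589}{1504}\right) = \left(-67160\right) \frac{6548989}{1504} = - \frac{54978762655}{188}$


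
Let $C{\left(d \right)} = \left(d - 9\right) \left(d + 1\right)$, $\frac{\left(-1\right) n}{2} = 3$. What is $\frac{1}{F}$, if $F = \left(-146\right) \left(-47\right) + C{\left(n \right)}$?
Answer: $\frac{1}{6937} \approx 0.00014415$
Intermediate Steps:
$n = -6$ ($n = \left(-2\right) 3 = -6$)
$C{\left(d \right)} = \left(1 + d\right) \left(-9 + d\right)$ ($C{\left(d \right)} = \left(-9 + d\right) \left(1 + d\right) = \left(1 + d\right) \left(-9 + d\right)$)
$F = 6937$ ($F = \left(-146\right) \left(-47\right) - \left(-39 - 36\right) = 6862 + \left(-9 + 36 + 48\right) = 6862 + 75 = 6937$)
$\frac{1}{F} = \frac{1}{6937}$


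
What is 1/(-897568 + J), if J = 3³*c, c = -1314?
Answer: -1/933046 ≈ -1.0718e-6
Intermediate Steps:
J = -35478 (J = 3³*(-1314) = 27*(-1314) = -35478)
1/(-897568 + J) = 1/(-897568 - 35478) = 1/(-933046) = -1/933046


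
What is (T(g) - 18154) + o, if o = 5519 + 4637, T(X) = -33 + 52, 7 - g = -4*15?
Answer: -7979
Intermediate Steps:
g = 67 (g = 7 - (-4)*15 = 7 - 1*(-60) = 7 + 60 = 67)
T(X) = 19
o = 10156
(T(g) - 18154) + o = (19 - 18154) + 10156 = -18135 + 10156 = -7979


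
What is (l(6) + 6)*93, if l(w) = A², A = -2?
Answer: 930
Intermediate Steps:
l(w) = 4 (l(w) = (-2)² = 4)
(l(6) + 6)*93 = (4 + 6)*93 = 10*93 = 930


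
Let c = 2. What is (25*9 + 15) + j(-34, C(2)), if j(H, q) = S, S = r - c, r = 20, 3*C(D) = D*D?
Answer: 258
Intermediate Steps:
C(D) = D**2/3 (C(D) = (D*D)/3 = D**2/3)
S = 18 (S = 20 - 1*2 = 20 - 2 = 18)
j(H, q) = 18
(25*9 + 15) + j(-34, C(2)) = (25*9 + 15) + 18 = (225 + 15) + 18 = 240 + 18 = 258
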